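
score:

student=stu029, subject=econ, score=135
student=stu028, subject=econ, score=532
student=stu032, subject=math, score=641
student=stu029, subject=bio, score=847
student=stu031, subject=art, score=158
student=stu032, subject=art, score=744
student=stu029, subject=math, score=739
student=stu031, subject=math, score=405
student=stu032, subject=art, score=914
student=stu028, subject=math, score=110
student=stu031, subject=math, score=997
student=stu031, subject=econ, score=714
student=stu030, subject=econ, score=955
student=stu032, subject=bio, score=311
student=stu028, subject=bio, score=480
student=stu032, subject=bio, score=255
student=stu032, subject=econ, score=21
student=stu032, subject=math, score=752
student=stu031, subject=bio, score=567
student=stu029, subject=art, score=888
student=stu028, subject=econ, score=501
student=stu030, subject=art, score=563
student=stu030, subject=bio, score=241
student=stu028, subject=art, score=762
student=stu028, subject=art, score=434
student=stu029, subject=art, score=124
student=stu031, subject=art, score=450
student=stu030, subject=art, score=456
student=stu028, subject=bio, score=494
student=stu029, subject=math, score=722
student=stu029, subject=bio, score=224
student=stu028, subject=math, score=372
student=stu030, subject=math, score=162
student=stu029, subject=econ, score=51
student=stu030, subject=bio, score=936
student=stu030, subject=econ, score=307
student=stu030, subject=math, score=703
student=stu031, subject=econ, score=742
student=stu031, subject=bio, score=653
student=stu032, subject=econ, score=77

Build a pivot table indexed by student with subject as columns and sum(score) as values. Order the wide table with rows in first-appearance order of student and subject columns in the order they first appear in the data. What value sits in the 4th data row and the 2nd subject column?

1402

With rows in first-appearance order of student, row 4 is student=stu031. subject columns in first-appearance order: econ, math, bio, art; column 2 is math.
Long rows with student=stu031, subject=math: 405 + 997 = 1402.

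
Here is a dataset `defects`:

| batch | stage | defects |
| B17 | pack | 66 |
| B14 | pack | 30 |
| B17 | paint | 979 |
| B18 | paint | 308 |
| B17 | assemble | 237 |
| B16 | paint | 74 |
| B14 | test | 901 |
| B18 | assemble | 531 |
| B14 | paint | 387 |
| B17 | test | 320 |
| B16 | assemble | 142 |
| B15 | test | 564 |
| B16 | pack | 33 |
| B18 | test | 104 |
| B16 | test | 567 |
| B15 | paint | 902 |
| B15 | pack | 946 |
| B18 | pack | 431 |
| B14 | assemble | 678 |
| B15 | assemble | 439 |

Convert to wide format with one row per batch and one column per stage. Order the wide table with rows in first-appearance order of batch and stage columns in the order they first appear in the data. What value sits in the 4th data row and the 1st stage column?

With rows in first-appearance order of batch, row 4 is batch=B16. stage columns in first-appearance order: pack, paint, assemble, test; column 1 is pack.
Long rows with batch=B16, stage=pack: defects = 33.

33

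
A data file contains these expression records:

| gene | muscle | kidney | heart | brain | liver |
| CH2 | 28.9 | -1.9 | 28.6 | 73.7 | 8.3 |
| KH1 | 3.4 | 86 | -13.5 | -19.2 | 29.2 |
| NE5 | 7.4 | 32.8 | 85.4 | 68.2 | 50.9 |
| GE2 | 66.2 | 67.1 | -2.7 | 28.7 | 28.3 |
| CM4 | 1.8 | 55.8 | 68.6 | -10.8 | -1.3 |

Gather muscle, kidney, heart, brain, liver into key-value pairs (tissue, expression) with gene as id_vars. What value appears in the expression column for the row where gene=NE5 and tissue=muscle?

Unpivoting turns each (gene, wide-column) pair into one long row.
The wide cell at row NE5, column muscle holds 7.4, so the long row (NE5, muscle) has expression=7.4.

7.4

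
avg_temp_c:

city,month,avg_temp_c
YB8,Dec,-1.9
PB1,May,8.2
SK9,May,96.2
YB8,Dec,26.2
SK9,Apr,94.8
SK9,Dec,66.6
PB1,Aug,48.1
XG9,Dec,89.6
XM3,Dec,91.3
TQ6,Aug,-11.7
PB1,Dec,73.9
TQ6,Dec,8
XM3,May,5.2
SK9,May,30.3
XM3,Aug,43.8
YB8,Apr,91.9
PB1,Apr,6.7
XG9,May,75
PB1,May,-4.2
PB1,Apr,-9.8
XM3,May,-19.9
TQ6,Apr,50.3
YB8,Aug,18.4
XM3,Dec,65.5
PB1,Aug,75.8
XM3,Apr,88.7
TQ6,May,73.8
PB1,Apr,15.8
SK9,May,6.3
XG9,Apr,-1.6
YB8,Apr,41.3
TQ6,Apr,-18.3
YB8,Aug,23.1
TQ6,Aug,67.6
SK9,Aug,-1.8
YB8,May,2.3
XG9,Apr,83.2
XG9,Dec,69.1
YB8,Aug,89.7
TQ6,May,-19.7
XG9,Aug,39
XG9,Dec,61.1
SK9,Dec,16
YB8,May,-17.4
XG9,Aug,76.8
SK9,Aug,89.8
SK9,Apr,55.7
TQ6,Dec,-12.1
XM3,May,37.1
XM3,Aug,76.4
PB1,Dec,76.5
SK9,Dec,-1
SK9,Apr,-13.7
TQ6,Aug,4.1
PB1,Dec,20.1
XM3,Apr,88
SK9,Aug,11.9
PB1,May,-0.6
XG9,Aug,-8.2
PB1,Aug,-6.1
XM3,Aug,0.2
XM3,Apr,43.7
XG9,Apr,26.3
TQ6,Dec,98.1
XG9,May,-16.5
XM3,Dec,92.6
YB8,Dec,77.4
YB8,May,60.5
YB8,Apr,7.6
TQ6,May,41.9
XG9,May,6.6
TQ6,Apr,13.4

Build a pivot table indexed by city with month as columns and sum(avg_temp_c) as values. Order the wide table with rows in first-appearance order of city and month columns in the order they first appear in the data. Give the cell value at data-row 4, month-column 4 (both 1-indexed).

107.6

With rows in first-appearance order of city, row 4 is city=XG9. month columns in first-appearance order: Dec, May, Apr, Aug; column 4 is Aug.
Long rows with city=XG9, month=Aug: 39 + 76.8 + -8.2 = 107.6.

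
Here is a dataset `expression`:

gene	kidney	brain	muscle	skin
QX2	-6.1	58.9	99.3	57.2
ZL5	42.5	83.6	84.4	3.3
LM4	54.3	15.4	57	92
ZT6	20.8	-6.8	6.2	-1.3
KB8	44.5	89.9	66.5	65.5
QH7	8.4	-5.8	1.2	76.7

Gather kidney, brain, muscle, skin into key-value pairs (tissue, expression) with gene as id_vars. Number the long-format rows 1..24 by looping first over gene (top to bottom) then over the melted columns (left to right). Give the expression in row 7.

84.4

24 rows total (6 × 4). Row 7: index ⌊(7-1)/4⌋ = 1 into gene → ZL5; (7-1) mod 4 = 2 into the melted columns → muscle.
So row 7 is (ZL5, muscle, 84.4); expression = 84.4.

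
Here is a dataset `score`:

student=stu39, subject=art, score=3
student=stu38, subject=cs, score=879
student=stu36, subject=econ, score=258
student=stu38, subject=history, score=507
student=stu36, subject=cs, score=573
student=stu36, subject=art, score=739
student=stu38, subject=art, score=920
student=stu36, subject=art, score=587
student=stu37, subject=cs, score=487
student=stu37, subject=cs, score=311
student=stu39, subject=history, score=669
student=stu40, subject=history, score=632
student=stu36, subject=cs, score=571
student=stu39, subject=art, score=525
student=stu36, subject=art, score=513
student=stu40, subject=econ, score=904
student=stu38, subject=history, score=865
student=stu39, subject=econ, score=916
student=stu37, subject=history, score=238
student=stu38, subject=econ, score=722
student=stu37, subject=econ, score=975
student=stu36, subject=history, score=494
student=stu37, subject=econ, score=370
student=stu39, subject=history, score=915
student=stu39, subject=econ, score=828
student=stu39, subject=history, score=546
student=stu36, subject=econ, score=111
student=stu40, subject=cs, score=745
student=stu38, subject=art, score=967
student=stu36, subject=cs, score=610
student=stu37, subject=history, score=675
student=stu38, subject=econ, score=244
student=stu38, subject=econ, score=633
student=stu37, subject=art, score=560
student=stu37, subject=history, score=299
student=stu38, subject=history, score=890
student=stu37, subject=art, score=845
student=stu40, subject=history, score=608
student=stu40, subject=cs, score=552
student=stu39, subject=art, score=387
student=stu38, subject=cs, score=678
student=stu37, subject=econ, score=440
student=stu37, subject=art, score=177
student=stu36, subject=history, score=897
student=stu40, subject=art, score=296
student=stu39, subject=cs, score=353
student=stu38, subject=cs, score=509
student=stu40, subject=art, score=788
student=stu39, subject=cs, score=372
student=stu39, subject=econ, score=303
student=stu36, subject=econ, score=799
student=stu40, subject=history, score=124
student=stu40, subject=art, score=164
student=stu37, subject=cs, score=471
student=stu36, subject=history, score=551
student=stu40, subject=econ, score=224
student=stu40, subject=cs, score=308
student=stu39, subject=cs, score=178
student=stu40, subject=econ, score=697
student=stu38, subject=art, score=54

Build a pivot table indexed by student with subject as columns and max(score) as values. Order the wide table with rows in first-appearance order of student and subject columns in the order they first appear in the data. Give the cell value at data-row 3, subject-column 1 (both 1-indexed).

739

With rows in first-appearance order of student, row 3 is student=stu36. subject columns in first-appearance order: art, cs, econ, history; column 1 is art.
Long rows with student=stu36, subject=art: max(739, 587, 513) = 739.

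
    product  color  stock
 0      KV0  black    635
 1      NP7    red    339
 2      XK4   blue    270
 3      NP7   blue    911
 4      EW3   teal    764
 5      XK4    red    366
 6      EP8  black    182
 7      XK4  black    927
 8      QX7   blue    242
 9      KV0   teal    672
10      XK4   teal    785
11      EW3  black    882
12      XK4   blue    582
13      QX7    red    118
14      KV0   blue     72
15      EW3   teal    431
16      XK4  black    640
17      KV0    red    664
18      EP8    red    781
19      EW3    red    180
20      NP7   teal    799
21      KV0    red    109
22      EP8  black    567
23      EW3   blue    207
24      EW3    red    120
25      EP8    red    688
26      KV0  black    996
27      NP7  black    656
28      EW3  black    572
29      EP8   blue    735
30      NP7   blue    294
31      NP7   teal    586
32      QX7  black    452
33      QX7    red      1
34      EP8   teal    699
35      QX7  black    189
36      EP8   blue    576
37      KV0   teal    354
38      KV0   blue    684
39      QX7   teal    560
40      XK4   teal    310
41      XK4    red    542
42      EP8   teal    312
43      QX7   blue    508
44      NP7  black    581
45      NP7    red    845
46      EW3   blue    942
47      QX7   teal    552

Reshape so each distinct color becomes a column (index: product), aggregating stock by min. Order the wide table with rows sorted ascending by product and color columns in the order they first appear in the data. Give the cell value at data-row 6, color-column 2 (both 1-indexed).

366

With rows sorted ascending by product, row 6 is product=XK4. color columns in first-appearance order: black, red, blue, teal; column 2 is red.
Long rows with product=XK4, color=red: min(366, 542) = 366.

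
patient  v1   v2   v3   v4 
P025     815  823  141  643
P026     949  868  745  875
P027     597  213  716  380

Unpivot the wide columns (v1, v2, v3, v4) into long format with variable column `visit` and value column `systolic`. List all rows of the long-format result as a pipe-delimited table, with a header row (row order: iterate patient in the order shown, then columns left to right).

| patient | visit | systolic |
| P025 | v1 | 815 |
| P025 | v2 | 823 |
| P025 | v3 | 141 |
| P025 | v4 | 643 |
| P026 | v1 | 949 |
| P026 | v2 | 868 |
| P026 | v3 | 745 |
| P026 | v4 | 875 |
| P027 | v1 | 597 |
| P027 | v2 | 213 |
| P027 | v3 | 716 |
| P027 | v4 | 380 |

Each (patient, column) pair becomes one row: 3 × 4 = 12 rows.
For example, (P025, v1) → systolic=815.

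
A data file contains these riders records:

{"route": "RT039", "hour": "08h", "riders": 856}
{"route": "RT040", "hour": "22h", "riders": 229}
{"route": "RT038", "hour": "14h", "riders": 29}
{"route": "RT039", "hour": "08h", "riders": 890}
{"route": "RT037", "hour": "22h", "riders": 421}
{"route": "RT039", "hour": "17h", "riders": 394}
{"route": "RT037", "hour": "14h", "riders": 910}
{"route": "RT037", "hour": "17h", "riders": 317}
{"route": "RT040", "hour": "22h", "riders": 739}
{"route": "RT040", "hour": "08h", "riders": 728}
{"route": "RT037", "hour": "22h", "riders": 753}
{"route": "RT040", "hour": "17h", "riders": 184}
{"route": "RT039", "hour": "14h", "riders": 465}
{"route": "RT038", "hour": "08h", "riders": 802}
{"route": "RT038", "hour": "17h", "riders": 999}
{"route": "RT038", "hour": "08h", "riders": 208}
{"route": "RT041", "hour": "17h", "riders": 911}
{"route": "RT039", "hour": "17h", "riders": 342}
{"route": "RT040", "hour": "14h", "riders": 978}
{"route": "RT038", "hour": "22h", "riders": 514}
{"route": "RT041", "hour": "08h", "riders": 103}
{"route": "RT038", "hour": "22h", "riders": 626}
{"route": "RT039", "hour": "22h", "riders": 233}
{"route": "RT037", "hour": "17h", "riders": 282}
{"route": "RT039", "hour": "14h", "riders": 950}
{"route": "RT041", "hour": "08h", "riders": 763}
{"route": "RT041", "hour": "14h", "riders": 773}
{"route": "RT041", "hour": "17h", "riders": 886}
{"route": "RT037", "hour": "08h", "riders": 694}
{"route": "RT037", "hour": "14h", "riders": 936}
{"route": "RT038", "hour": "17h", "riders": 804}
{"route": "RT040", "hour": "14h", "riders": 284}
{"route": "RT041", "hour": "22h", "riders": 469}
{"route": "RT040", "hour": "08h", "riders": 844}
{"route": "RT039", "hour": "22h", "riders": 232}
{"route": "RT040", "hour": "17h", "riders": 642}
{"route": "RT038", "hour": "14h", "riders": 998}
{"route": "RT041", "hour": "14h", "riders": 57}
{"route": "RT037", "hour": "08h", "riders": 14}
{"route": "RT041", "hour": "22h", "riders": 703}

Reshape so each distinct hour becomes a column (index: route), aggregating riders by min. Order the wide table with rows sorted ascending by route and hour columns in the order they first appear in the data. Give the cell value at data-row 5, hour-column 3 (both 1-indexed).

57

With rows sorted ascending by route, row 5 is route=RT041. hour columns in first-appearance order: 08h, 22h, 14h, 17h; column 3 is 14h.
Long rows with route=RT041, hour=14h: min(773, 57) = 57.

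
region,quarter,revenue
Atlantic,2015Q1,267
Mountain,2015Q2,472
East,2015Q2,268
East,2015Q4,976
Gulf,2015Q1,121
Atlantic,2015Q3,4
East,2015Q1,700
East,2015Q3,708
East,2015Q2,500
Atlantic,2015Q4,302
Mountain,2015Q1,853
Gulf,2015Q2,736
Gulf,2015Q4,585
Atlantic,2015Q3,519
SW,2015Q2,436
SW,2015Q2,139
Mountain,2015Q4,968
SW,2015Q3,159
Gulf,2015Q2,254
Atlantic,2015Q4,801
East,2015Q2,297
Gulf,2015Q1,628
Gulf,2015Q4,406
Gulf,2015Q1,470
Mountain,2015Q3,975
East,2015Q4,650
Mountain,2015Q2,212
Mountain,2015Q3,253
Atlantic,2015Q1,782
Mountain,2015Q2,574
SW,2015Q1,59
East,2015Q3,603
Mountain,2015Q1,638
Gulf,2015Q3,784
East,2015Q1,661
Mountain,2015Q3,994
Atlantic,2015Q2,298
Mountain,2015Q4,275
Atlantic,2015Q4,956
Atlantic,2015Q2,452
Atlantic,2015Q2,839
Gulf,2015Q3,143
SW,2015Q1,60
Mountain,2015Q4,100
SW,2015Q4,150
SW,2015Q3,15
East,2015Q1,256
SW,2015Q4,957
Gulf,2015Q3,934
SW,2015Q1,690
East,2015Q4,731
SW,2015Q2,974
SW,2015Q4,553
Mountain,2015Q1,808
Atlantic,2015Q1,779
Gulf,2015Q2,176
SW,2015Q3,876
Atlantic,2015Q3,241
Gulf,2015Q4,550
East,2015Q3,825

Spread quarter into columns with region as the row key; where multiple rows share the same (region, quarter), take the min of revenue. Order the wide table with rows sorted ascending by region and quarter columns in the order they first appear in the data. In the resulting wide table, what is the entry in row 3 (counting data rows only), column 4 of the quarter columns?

143

With rows sorted ascending by region, row 3 is region=Gulf. quarter columns in first-appearance order: 2015Q1, 2015Q2, 2015Q4, 2015Q3; column 4 is 2015Q3.
Long rows with region=Gulf, quarter=2015Q3: min(784, 143, 934) = 143.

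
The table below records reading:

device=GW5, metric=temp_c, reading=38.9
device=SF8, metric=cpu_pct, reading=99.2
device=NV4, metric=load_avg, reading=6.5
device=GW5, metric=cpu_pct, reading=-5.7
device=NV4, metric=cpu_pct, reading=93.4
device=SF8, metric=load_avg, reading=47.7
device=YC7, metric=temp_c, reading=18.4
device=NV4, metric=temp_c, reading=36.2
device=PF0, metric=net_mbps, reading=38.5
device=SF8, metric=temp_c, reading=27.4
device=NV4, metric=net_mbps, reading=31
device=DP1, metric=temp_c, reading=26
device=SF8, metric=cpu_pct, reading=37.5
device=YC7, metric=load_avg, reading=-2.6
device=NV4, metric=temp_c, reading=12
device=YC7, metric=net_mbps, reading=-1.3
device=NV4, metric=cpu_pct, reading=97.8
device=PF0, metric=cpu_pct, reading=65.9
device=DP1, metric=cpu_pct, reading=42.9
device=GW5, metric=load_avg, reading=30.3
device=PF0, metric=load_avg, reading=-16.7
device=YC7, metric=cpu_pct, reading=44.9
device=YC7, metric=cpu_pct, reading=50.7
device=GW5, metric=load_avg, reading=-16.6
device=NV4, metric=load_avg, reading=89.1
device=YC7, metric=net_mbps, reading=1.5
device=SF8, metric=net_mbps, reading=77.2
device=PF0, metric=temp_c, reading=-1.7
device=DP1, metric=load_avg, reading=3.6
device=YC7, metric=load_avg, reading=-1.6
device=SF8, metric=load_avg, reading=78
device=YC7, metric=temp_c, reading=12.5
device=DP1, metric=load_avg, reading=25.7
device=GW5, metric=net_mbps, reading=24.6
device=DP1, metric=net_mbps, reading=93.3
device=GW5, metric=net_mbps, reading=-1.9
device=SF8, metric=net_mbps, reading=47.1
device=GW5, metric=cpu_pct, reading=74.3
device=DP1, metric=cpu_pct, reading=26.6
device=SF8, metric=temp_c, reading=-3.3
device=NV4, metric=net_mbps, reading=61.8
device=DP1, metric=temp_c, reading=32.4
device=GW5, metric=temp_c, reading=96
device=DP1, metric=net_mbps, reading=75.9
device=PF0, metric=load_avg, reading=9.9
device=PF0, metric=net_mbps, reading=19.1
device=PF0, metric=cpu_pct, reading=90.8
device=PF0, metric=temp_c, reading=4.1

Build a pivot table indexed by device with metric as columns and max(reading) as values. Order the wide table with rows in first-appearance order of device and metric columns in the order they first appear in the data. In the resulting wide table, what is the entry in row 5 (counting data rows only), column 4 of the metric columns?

With rows in first-appearance order of device, row 5 is device=PF0. metric columns in first-appearance order: temp_c, cpu_pct, load_avg, net_mbps; column 4 is net_mbps.
Long rows with device=PF0, metric=net_mbps: max(38.5, 19.1) = 38.5.

38.5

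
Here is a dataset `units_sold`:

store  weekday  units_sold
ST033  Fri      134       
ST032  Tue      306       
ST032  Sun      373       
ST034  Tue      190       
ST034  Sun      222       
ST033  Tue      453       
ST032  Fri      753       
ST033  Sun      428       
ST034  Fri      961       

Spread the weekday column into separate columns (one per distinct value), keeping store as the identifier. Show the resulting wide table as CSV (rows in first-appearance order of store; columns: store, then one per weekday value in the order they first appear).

store,Fri,Tue,Sun
ST033,134,453,428
ST032,753,306,373
ST034,961,190,222

Columns: store plus the 3 distinct weekday values (Fri, Tue, Sun).
For example, row ST033 column Fri takes units_sold=134 from the long row (ST033, Fri).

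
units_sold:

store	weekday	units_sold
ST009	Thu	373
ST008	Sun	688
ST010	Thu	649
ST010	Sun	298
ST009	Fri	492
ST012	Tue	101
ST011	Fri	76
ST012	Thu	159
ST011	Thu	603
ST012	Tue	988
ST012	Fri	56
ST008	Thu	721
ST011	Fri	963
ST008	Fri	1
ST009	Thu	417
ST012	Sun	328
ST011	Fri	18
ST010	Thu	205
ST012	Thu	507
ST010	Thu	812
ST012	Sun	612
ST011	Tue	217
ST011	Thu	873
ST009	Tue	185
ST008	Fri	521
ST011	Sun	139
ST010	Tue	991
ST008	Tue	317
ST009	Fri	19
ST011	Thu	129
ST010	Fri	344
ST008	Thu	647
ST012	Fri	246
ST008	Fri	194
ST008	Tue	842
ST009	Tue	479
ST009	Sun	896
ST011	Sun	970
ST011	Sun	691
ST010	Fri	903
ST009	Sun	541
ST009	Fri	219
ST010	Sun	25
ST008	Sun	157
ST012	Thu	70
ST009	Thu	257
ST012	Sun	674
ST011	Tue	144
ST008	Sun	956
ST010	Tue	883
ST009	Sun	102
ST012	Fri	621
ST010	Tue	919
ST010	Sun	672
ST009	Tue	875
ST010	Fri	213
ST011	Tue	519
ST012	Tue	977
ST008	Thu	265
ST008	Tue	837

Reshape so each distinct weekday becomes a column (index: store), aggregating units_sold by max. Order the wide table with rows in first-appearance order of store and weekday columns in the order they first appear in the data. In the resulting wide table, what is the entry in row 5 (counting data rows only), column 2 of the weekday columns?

With rows in first-appearance order of store, row 5 is store=ST011. weekday columns in first-appearance order: Thu, Sun, Fri, Tue; column 2 is Sun.
Long rows with store=ST011, weekday=Sun: max(139, 970, 691) = 970.

970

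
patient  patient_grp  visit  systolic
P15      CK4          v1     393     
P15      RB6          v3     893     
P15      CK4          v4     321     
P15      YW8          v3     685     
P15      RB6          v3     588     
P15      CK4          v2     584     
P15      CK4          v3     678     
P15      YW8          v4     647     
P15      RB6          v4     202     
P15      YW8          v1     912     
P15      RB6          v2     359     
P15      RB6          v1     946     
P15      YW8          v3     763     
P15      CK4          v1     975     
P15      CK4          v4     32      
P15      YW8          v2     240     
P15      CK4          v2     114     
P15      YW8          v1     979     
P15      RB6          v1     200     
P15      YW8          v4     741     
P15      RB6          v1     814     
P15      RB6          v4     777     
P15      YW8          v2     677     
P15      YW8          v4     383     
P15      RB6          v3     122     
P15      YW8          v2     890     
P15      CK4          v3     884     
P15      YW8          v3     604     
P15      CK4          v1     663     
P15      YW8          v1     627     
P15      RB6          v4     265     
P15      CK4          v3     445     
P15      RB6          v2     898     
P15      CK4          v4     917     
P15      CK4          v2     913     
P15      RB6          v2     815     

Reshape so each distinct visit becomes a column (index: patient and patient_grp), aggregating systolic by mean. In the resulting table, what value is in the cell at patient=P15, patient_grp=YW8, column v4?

Rows with patient=P15, patient_grp=YW8 and visit=v4: systolic values are 647, 741, 383.
(647 + 741 + 383) / 3 = 590.33.

590.33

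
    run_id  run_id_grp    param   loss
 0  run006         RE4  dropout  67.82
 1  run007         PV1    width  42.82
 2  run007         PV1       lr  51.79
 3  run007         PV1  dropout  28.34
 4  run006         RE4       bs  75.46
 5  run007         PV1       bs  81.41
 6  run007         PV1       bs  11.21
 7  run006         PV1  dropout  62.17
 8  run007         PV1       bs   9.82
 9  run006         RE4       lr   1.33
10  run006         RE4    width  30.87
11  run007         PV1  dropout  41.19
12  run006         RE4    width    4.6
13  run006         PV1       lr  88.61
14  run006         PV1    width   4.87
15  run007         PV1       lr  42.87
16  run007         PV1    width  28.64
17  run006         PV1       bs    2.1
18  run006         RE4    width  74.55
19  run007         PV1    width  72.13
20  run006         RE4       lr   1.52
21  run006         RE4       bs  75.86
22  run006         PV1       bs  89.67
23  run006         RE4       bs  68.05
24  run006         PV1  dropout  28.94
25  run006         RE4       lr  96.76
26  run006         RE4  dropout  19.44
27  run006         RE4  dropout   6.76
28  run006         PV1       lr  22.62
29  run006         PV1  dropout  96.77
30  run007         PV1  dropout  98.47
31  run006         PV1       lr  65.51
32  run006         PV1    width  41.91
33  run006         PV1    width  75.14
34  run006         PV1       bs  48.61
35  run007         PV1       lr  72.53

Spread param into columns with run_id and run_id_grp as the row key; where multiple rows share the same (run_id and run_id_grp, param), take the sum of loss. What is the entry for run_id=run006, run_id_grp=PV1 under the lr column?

176.74

Rows with run_id=run006, run_id_grp=PV1 and param=lr: loss values are 88.61, 22.62, 65.51.
88.61 + 22.62 + 65.51 = 176.74.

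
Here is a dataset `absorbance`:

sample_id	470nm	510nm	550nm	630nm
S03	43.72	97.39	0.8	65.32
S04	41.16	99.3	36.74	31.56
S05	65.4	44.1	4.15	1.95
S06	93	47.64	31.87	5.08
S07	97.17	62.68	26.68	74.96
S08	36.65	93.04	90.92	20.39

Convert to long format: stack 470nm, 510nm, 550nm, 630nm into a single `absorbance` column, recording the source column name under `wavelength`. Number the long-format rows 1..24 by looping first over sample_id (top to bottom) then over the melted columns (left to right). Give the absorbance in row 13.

93

24 rows total (6 × 4). Row 13: index ⌊(13-1)/4⌋ = 3 into sample_id → S06; (13-1) mod 4 = 0 into the melted columns → 470nm.
So row 13 is (S06, 470nm, 93); absorbance = 93.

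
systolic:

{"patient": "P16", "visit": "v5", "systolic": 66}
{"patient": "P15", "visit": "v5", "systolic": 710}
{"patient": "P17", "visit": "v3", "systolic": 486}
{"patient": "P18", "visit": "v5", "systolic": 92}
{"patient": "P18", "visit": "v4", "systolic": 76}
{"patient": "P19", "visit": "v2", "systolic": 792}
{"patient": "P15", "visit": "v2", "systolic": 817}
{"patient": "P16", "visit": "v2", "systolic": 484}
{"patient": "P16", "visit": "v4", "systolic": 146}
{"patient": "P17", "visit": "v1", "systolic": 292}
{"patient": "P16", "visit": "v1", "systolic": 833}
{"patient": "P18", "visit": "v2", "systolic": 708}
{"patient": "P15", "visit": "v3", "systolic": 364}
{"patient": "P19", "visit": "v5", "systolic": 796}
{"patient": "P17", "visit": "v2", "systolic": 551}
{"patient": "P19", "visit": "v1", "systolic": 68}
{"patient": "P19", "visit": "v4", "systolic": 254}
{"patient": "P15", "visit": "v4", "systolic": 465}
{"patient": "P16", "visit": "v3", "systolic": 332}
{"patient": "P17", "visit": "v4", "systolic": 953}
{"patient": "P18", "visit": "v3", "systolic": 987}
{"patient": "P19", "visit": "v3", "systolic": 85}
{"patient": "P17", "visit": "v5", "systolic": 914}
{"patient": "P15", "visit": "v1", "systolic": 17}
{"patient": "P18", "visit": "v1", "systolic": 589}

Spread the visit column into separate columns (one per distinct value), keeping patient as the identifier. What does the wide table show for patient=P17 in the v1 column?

Wide layout: rows indexed by patient, columns are the 5 distinct visit values (v5, v3, v4, v2, v1).
Cell (patient=P17, visit=v1) draws from the long row where patient=P17 and visit=v1, which has systolic=292.

292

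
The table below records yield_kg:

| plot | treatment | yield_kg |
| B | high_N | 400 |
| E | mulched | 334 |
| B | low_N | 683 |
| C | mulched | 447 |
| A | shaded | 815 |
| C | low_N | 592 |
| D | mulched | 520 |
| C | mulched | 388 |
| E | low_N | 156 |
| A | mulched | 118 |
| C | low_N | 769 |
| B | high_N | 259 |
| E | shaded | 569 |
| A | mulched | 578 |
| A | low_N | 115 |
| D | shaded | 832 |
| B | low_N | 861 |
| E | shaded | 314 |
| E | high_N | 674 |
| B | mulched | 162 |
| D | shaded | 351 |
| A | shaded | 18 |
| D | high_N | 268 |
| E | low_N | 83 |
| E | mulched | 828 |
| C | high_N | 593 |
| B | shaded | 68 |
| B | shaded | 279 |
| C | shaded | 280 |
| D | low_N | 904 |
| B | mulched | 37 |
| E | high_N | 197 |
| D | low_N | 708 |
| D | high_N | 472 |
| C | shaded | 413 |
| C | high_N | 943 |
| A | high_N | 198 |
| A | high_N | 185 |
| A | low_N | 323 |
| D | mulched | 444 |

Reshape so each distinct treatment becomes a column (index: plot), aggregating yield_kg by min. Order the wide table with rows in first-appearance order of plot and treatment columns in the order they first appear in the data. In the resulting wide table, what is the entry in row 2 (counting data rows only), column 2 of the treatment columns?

With rows in first-appearance order of plot, row 2 is plot=E. treatment columns in first-appearance order: high_N, mulched, low_N, shaded; column 2 is mulched.
Long rows with plot=E, treatment=mulched: min(334, 828) = 334.

334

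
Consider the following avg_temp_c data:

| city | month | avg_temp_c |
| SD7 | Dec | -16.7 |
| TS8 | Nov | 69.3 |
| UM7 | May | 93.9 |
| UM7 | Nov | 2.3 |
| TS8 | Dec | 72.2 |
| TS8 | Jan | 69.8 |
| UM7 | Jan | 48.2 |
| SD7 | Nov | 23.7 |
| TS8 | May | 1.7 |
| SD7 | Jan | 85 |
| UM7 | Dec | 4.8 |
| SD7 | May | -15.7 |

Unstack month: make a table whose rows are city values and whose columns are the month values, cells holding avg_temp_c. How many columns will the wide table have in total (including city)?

5

1 column for city plus 4 distinct month values → 5 columns.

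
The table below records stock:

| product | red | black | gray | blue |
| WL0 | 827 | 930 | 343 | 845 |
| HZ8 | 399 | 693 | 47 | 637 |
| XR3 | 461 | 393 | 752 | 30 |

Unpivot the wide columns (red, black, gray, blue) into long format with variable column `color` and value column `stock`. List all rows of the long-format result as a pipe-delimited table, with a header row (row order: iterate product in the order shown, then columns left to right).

Each (product, column) pair becomes one row: 3 × 4 = 12 rows.
For example, (WL0, red) → stock=827.

| product | color | stock |
| WL0 | red | 827 |
| WL0 | black | 930 |
| WL0 | gray | 343 |
| WL0 | blue | 845 |
| HZ8 | red | 399 |
| HZ8 | black | 693 |
| HZ8 | gray | 47 |
| HZ8 | blue | 637 |
| XR3 | red | 461 |
| XR3 | black | 393 |
| XR3 | gray | 752 |
| XR3 | blue | 30 |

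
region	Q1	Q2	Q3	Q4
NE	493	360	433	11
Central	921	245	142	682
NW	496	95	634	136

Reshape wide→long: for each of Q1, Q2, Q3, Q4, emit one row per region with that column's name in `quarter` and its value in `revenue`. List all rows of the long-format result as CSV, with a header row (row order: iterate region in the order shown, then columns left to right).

region,quarter,revenue
NE,Q1,493
NE,Q2,360
NE,Q3,433
NE,Q4,11
Central,Q1,921
Central,Q2,245
Central,Q3,142
Central,Q4,682
NW,Q1,496
NW,Q2,95
NW,Q3,634
NW,Q4,136

Each (region, column) pair becomes one row: 3 × 4 = 12 rows.
For example, (NE, Q1) → revenue=493.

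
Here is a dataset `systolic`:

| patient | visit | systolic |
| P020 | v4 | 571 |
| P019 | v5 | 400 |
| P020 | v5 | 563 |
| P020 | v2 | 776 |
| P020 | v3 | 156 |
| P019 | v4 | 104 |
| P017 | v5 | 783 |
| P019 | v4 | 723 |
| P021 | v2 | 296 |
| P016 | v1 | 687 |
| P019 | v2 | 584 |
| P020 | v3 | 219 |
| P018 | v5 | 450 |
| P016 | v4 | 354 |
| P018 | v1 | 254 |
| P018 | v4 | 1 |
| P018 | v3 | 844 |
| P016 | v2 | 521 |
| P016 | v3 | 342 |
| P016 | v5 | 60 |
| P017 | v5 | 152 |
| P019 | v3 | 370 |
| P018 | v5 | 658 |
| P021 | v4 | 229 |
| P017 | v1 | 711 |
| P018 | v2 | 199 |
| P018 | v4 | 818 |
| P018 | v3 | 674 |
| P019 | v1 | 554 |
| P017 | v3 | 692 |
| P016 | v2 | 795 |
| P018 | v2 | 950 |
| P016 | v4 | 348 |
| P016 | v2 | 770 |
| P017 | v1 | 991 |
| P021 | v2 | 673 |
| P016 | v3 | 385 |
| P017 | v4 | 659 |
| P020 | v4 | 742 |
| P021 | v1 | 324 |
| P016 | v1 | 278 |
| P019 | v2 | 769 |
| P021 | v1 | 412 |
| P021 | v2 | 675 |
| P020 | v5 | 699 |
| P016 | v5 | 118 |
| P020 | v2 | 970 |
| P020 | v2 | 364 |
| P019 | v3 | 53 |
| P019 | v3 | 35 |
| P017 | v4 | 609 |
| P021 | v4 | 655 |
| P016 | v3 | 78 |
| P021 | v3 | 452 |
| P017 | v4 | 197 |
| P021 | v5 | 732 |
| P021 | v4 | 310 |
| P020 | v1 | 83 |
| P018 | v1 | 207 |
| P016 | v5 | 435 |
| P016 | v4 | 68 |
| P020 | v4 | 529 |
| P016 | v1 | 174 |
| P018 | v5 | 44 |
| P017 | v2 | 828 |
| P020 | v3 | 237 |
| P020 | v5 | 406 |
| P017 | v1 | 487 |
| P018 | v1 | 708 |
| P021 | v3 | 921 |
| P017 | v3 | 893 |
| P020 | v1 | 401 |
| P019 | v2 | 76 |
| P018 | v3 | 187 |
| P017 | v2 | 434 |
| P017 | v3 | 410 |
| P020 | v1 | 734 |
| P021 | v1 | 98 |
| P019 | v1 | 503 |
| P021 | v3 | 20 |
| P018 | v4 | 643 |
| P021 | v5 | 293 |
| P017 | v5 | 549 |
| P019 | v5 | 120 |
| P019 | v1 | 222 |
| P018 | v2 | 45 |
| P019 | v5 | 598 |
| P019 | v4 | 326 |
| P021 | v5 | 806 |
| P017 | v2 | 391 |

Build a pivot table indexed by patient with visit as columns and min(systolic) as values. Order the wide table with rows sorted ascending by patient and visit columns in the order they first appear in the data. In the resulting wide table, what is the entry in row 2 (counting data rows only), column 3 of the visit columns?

391

With rows sorted ascending by patient, row 2 is patient=P017. visit columns in first-appearance order: v4, v5, v2, v3, v1; column 3 is v2.
Long rows with patient=P017, visit=v2: min(828, 434, 391) = 391.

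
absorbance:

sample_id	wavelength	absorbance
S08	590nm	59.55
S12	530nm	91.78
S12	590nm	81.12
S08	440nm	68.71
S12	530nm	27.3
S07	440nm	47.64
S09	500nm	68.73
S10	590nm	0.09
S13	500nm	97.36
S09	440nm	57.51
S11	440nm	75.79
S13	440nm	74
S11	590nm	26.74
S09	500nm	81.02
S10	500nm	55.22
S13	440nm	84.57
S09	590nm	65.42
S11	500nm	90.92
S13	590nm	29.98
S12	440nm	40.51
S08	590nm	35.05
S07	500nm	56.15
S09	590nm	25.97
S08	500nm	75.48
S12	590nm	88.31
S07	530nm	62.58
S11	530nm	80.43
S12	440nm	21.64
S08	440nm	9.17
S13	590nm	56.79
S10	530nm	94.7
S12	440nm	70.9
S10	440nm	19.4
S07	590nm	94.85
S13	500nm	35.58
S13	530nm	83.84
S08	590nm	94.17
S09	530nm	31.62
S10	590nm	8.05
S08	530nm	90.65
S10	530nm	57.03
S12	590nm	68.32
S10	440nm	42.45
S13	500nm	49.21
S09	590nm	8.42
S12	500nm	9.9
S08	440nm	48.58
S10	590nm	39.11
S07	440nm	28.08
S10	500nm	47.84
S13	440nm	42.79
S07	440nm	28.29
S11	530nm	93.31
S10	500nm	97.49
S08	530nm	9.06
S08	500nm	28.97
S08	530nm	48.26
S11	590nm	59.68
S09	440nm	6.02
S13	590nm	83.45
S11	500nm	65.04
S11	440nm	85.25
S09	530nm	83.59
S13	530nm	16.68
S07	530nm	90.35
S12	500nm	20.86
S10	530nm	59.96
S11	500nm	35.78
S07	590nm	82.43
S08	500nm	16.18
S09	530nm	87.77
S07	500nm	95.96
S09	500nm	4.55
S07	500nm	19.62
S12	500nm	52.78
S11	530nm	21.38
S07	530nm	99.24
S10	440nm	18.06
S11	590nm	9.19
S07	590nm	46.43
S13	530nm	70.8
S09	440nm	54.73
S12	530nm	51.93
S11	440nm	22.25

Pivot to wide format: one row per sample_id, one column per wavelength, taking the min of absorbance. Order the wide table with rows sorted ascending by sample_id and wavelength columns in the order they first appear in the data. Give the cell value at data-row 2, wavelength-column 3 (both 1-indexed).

With rows sorted ascending by sample_id, row 2 is sample_id=S08. wavelength columns in first-appearance order: 590nm, 530nm, 440nm, 500nm; column 3 is 440nm.
Long rows with sample_id=S08, wavelength=440nm: min(68.71, 9.17, 48.58) = 9.17.

9.17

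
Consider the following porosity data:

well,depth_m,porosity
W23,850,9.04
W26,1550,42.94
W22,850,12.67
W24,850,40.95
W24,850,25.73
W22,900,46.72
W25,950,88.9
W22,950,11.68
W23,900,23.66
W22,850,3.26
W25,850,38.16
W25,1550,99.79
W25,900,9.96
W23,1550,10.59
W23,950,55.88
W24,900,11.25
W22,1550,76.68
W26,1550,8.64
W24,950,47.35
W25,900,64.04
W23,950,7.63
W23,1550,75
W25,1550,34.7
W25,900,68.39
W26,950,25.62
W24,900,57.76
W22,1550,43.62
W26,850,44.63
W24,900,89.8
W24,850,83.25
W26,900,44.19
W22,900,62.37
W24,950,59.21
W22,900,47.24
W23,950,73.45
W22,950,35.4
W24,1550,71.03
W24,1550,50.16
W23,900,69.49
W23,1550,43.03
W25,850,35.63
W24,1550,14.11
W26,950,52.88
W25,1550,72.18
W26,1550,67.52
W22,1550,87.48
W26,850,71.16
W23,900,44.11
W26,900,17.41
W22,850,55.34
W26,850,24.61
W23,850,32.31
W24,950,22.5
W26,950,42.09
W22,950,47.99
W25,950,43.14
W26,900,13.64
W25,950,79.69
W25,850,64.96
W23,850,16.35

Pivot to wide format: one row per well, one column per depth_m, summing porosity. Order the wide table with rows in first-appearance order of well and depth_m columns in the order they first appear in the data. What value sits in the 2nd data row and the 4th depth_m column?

With rows in first-appearance order of well, row 2 is well=W26. depth_m columns in first-appearance order: 850, 1550, 900, 950; column 4 is 950.
Long rows with well=W26, depth_m=950: 25.62 + 52.88 + 42.09 = 120.59.

120.59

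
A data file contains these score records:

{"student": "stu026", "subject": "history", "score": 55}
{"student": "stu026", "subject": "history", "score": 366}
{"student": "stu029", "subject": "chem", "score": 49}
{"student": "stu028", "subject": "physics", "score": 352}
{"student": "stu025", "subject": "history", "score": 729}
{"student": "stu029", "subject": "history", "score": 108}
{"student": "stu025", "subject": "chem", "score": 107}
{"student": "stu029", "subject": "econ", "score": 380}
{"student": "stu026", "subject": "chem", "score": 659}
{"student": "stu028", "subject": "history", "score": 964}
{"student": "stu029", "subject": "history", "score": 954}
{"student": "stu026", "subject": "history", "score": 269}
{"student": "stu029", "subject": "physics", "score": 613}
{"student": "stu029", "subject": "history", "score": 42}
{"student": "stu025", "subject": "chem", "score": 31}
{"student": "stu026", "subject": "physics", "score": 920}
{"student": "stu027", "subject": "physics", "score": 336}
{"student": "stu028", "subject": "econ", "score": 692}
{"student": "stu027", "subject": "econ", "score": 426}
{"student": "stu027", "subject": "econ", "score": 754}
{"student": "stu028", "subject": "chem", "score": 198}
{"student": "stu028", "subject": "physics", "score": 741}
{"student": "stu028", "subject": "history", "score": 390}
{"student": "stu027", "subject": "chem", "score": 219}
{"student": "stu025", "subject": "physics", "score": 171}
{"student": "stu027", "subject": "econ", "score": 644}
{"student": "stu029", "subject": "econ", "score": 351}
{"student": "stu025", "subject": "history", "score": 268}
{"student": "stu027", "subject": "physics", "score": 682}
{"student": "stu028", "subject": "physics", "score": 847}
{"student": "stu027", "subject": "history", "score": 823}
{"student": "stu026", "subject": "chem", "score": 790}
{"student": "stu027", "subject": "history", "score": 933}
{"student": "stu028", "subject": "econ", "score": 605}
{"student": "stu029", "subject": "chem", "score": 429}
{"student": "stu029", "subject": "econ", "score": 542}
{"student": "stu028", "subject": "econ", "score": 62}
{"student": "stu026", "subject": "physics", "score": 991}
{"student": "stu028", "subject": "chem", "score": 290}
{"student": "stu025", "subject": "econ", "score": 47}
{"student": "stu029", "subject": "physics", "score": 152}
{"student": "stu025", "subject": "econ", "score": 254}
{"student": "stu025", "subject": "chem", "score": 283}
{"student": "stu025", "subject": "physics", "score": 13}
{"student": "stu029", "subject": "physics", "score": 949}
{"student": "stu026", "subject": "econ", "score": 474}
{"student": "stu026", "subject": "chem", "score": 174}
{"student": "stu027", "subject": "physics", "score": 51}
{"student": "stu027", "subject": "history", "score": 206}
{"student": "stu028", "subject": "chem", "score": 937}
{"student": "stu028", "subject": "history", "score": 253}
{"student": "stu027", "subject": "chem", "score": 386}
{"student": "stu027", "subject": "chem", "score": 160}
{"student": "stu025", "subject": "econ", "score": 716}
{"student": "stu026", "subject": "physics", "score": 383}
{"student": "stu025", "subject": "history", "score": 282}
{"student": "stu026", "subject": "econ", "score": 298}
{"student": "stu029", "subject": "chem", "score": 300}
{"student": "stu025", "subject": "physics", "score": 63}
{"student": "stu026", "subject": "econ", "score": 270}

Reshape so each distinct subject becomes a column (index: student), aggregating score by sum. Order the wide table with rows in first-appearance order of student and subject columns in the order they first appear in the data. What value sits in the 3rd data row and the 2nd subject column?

With rows in first-appearance order of student, row 3 is student=stu028. subject columns in first-appearance order: history, chem, physics, econ; column 2 is chem.
Long rows with student=stu028, subject=chem: 198 + 290 + 937 = 1425.

1425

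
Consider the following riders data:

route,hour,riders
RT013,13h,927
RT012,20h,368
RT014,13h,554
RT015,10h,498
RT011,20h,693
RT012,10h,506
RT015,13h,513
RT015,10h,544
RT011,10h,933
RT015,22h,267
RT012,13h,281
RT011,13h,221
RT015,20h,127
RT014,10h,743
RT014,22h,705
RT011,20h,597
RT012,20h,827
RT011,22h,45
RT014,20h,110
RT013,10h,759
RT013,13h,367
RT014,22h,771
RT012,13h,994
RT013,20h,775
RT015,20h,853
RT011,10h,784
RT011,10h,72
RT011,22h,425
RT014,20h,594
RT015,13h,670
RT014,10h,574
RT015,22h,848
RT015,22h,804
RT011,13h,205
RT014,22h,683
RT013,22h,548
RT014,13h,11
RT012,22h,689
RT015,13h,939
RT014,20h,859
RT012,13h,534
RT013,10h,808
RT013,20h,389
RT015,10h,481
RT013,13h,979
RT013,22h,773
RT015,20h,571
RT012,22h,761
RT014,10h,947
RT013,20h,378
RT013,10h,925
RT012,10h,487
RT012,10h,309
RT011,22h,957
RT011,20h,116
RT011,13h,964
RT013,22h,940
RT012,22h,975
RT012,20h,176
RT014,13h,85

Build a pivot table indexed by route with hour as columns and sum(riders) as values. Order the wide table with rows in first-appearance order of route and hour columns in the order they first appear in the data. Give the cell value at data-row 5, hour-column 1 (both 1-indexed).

With rows in first-appearance order of route, row 5 is route=RT011. hour columns in first-appearance order: 13h, 20h, 10h, 22h; column 1 is 13h.
Long rows with route=RT011, hour=13h: 221 + 205 + 964 = 1390.

1390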